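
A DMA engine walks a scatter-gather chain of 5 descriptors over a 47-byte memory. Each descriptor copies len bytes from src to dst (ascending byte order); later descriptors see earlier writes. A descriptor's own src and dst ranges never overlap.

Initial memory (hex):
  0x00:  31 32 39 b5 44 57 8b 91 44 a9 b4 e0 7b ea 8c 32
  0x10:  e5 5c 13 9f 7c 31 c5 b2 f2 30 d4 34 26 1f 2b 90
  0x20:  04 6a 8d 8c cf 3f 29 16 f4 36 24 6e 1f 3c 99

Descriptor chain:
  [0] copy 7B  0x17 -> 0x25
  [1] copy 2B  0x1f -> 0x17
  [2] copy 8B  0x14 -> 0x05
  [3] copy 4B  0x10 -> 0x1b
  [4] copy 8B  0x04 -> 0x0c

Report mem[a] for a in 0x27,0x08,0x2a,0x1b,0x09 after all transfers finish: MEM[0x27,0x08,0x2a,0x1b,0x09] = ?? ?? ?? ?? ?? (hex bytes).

MEM[0x27,0x08,0x2a,0x1b,0x09] = 30 90 26 e5 04

  after D0: wrote 7B at 0x25 = b2f230d434261f
  after D1: wrote 2B at 0x17 = 9004
  after D2: wrote 8B at 0x05 = 7c31c5900430d434
  after D3: wrote 4B at 0x1b = e55c139f
  after D4: wrote 8B at 0x0c = 447c31c5900430d4
query mem[0x27]=0x30, mem[0x08]=0x90, mem[0x2a]=0x26, mem[0x1b]=0xe5, mem[0x09]=0x04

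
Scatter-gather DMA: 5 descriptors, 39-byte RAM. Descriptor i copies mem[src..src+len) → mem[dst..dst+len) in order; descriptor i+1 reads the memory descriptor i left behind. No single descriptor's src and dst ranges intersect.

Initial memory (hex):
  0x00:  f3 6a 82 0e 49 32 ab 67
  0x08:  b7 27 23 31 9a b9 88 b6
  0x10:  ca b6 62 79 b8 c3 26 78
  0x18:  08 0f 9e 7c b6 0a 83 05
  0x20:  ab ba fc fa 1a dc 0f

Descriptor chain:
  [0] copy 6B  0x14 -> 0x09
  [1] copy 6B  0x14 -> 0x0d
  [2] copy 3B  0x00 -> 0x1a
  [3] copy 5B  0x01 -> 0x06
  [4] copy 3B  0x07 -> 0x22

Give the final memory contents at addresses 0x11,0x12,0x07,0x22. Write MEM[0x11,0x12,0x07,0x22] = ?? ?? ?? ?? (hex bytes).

[0] 0x14->0x09 len=6 : b8 c3 26 78 08 0f
[1] 0x14->0x0d len=6 : b8 c3 26 78 08 0f
[2] 0x00->0x1a len=3 : f3 6a 82
[3] 0x01->0x06 len=5 : 6a 82 0e 49 32
[4] 0x07->0x22 len=3 : 82 0e 49
query mem[0x11]=0x08, mem[0x12]=0x0f, mem[0x07]=0x82, mem[0x22]=0x82

MEM[0x11,0x12,0x07,0x22] = 08 0f 82 82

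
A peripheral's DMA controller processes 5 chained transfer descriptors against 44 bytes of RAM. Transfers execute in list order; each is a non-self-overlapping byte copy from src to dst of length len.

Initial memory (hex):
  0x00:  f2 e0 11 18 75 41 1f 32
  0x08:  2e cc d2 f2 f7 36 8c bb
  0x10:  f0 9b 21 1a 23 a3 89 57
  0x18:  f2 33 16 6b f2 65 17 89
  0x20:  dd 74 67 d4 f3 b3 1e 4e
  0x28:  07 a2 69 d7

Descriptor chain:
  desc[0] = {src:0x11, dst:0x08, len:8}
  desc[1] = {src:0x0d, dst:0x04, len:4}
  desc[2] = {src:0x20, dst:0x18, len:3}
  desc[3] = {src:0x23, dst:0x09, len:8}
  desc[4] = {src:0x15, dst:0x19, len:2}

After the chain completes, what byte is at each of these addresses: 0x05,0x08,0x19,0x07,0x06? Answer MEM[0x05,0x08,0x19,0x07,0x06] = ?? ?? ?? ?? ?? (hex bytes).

[0] 0x11->0x08 len=8 : 9b 21 1a 23 a3 89 57 f2
[1] 0x0d->0x04 len=4 : 89 57 f2 f0
[2] 0x20->0x18 len=3 : dd 74 67
[3] 0x23->0x09 len=8 : d4 f3 b3 1e 4e 07 a2 69
[4] 0x15->0x19 len=2 : a3 89
query mem[0x05]=0x57, mem[0x08]=0x9b, mem[0x19]=0xa3, mem[0x07]=0xf0, mem[0x06]=0xf2

MEM[0x05,0x08,0x19,0x07,0x06] = 57 9b a3 f0 f2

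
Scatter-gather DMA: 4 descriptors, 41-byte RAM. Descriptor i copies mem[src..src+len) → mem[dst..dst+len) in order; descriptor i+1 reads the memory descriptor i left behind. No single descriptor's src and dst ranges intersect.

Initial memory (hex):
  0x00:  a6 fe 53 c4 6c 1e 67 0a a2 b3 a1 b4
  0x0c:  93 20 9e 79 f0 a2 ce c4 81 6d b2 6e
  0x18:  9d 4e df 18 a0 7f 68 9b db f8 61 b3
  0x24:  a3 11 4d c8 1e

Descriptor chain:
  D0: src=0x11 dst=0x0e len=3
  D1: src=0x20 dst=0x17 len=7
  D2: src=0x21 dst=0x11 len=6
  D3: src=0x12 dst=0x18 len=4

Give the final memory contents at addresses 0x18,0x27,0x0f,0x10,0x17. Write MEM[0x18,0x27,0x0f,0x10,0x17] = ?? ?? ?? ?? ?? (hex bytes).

  after D0: wrote 3B at 0x0e = a2cec4
  after D1: wrote 7B at 0x17 = dbf861b3a3114d
  after D2: wrote 6B at 0x11 = f861b3a3114d
  after D3: wrote 4B at 0x18 = 61b3a311
query mem[0x18]=0x61, mem[0x27]=0xc8, mem[0x0f]=0xce, mem[0x10]=0xc4, mem[0x17]=0xdb

MEM[0x18,0x27,0x0f,0x10,0x17] = 61 c8 ce c4 db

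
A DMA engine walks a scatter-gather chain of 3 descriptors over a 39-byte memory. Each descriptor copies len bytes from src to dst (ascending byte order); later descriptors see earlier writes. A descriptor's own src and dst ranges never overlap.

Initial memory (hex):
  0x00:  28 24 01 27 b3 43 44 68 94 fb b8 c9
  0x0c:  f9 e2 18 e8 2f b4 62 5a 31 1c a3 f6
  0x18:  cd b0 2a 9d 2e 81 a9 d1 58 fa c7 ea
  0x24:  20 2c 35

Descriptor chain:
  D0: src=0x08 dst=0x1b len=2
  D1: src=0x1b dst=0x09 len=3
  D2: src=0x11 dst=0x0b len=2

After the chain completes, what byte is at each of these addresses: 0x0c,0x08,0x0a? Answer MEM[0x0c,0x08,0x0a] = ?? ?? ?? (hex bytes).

MEM[0x0c,0x08,0x0a] = 62 94 fb

[0] 0x08->0x1b len=2 : 94 fb
[1] 0x1b->0x09 len=3 : 94 fb 81
[2] 0x11->0x0b len=2 : b4 62
query mem[0x0c]=0x62, mem[0x08]=0x94, mem[0x0a]=0xfb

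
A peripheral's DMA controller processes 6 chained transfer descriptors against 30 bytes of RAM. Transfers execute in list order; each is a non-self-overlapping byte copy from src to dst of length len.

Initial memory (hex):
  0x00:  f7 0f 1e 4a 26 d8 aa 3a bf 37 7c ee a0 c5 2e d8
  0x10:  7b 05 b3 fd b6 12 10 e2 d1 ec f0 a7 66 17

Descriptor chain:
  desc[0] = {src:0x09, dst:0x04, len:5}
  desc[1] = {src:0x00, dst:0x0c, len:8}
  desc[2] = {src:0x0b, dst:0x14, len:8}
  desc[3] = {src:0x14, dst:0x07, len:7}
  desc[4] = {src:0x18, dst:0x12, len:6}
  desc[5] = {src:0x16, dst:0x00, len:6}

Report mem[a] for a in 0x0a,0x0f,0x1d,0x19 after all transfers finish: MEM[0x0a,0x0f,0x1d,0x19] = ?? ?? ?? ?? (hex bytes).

MEM[0x0a,0x0f,0x1d,0x19] = 1e 4a 17 37

[0] 0x09->0x04 len=5 : 37 7c ee a0 c5
[1] 0x00->0x0c len=8 : f7 0f 1e 4a 37 7c ee a0
[2] 0x0b->0x14 len=8 : ee f7 0f 1e 4a 37 7c ee
[3] 0x14->0x07 len=7 : ee f7 0f 1e 4a 37 7c
[4] 0x18->0x12 len=6 : 4a 37 7c ee 66 17
[5] 0x16->0x00 len=6 : 66 17 4a 37 7c ee
query mem[0x0a]=0x1e, mem[0x0f]=0x4a, mem[0x1d]=0x17, mem[0x19]=0x37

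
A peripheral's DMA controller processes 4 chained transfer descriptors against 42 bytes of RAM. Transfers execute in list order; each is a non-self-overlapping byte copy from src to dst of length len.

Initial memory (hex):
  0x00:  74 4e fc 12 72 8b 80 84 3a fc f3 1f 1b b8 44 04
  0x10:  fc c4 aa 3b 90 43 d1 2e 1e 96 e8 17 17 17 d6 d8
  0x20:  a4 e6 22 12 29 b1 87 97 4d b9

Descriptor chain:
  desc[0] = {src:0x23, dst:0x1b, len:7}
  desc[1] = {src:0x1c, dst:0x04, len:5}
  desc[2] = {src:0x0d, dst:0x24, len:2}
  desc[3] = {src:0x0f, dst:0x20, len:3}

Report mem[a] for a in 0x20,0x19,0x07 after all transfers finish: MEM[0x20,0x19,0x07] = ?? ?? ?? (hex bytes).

  after D0: wrote 7B at 0x1b = 1229b187974db9
  after D1: wrote 5B at 0x04 = 29b187974d
  after D2: wrote 2B at 0x24 = b844
  after D3: wrote 3B at 0x20 = 04fcc4
query mem[0x20]=0x04, mem[0x19]=0x96, mem[0x07]=0x97

MEM[0x20,0x19,0x07] = 04 96 97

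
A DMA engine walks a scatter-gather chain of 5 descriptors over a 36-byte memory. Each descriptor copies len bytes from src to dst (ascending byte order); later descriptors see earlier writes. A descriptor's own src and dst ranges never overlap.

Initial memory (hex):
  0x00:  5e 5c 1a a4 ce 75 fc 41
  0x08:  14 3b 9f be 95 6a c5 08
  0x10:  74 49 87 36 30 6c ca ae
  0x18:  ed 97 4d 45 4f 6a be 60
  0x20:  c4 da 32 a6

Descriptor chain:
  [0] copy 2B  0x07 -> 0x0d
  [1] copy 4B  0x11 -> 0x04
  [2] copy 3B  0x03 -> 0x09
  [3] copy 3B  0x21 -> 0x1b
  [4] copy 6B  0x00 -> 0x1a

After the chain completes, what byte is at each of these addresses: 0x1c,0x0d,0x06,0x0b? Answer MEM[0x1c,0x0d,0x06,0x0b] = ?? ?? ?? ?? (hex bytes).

#0 dst[0x0d+2] := {0x41,0x14}
#1 dst[0x04+4] := {0x49,0x87,0x36,0x30}
#2 dst[0x09+3] := {0xa4,0x49,0x87}
#3 dst[0x1b+3] := {0xda,0x32,0xa6}
#4 dst[0x1a+6] := {0x5e,0x5c,0x1a,0xa4,0x49,0x87}
query mem[0x1c]=0x1a, mem[0x0d]=0x41, mem[0x06]=0x36, mem[0x0b]=0x87

MEM[0x1c,0x0d,0x06,0x0b] = 1a 41 36 87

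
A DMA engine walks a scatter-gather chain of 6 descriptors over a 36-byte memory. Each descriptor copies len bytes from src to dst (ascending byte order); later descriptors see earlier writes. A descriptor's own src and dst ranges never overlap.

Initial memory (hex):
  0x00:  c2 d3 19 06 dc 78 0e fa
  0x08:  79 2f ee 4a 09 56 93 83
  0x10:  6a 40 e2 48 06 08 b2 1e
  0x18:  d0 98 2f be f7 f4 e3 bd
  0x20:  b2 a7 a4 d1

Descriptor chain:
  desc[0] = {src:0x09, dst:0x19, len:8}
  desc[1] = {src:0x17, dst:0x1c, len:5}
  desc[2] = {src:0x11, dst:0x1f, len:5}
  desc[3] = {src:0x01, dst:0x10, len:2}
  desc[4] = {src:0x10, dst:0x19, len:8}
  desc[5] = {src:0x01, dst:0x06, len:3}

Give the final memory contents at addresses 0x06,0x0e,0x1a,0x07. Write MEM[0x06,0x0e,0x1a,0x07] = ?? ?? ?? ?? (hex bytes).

D0: mem[0x19..0x20] <- [2f ee 4a 09 56 93 83 6a]
D1: mem[0x1c..0x20] <- [1e d0 2f ee 4a]
D2: mem[0x1f..0x23] <- [40 e2 48 06 08]
D3: mem[0x10..0x11] <- [d3 19]
D4: mem[0x19..0x20] <- [d3 19 e2 48 06 08 b2 1e]
D5: mem[0x06..0x08] <- [d3 19 06]
query mem[0x06]=0xd3, mem[0x0e]=0x93, mem[0x1a]=0x19, mem[0x07]=0x19

MEM[0x06,0x0e,0x1a,0x07] = d3 93 19 19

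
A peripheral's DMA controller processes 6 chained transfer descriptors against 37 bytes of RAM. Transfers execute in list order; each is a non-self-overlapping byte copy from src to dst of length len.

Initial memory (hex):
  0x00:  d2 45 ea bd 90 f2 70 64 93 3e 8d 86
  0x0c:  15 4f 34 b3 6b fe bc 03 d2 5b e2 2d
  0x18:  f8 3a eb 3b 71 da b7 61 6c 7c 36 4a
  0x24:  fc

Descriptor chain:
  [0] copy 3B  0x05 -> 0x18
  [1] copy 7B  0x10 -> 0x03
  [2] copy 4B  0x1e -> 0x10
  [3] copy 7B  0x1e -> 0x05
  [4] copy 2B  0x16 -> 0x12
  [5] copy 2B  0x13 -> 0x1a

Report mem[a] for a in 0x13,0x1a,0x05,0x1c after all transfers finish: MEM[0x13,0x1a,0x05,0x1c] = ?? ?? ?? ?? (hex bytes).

#0 dst[0x18+3] := {0xf2,0x70,0x64}
#1 dst[0x03+7] := {0x6b,0xfe,0xbc,0x03,0xd2,0x5b,0xe2}
#2 dst[0x10+4] := {0xb7,0x61,0x6c,0x7c}
#3 dst[0x05+7] := {0xb7,0x61,0x6c,0x7c,0x36,0x4a,0xfc}
#4 dst[0x12+2] := {0xe2,0x2d}
#5 dst[0x1a+2] := {0x2d,0xd2}
query mem[0x13]=0x2d, mem[0x1a]=0x2d, mem[0x05]=0xb7, mem[0x1c]=0x71

MEM[0x13,0x1a,0x05,0x1c] = 2d 2d b7 71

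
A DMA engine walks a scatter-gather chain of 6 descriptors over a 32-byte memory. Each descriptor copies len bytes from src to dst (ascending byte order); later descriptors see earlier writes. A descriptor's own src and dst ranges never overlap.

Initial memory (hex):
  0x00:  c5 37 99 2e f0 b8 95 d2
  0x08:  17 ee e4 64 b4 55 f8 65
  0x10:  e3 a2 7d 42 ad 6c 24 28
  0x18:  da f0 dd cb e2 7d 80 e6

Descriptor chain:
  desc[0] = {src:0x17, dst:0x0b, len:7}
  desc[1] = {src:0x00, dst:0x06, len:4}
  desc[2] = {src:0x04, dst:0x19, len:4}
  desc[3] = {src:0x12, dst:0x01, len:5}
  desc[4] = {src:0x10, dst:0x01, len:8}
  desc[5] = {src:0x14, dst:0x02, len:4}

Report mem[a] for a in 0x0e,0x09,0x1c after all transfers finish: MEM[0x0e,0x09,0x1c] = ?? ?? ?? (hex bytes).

MEM[0x0e,0x09,0x1c] = dd 2e 37

[0] 0x17->0x0b len=7 : 28 da f0 dd cb e2 7d
[1] 0x00->0x06 len=4 : c5 37 99 2e
[2] 0x04->0x19 len=4 : f0 b8 c5 37
[3] 0x12->0x01 len=5 : 7d 42 ad 6c 24
[4] 0x10->0x01 len=8 : e2 7d 7d 42 ad 6c 24 28
[5] 0x14->0x02 len=4 : ad 6c 24 28
query mem[0x0e]=0xdd, mem[0x09]=0x2e, mem[0x1c]=0x37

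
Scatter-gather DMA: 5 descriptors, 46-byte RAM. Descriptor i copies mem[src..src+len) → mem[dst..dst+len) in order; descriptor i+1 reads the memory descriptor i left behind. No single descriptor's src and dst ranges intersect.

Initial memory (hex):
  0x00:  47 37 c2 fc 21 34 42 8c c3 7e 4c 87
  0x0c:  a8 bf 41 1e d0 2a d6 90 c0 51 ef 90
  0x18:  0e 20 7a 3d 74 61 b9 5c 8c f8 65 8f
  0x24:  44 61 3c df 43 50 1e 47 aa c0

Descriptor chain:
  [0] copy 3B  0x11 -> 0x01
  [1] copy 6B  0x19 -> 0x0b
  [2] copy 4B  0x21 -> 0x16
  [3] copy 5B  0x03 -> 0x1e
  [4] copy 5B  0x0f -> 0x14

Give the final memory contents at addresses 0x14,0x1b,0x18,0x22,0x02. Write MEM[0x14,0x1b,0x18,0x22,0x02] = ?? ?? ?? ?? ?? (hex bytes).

D0: mem[0x01..0x03] <- [2a d6 90]
D1: mem[0x0b..0x10] <- [20 7a 3d 74 61 b9]
D2: mem[0x16..0x19] <- [f8 65 8f 44]
D3: mem[0x1e..0x22] <- [90 21 34 42 8c]
D4: mem[0x14..0x18] <- [61 b9 2a d6 90]
query mem[0x14]=0x61, mem[0x1b]=0x3d, mem[0x18]=0x90, mem[0x22]=0x8c, mem[0x02]=0xd6

MEM[0x14,0x1b,0x18,0x22,0x02] = 61 3d 90 8c d6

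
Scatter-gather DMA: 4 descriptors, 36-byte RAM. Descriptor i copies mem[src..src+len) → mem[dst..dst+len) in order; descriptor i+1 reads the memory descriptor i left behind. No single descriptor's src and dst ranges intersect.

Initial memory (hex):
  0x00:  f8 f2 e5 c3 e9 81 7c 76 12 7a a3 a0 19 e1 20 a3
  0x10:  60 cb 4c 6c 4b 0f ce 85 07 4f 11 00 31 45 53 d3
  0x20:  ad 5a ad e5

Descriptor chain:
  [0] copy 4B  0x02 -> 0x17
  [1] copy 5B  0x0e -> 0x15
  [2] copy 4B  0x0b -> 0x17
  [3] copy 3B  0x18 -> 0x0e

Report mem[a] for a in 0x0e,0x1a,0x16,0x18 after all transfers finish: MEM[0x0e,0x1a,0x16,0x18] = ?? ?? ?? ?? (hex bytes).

MEM[0x0e,0x1a,0x16,0x18] = 19 20 a3 19

D0: mem[0x17..0x1a] <- [e5 c3 e9 81]
D1: mem[0x15..0x19] <- [20 a3 60 cb 4c]
D2: mem[0x17..0x1a] <- [a0 19 e1 20]
D3: mem[0x0e..0x10] <- [19 e1 20]
query mem[0x0e]=0x19, mem[0x1a]=0x20, mem[0x16]=0xa3, mem[0x18]=0x19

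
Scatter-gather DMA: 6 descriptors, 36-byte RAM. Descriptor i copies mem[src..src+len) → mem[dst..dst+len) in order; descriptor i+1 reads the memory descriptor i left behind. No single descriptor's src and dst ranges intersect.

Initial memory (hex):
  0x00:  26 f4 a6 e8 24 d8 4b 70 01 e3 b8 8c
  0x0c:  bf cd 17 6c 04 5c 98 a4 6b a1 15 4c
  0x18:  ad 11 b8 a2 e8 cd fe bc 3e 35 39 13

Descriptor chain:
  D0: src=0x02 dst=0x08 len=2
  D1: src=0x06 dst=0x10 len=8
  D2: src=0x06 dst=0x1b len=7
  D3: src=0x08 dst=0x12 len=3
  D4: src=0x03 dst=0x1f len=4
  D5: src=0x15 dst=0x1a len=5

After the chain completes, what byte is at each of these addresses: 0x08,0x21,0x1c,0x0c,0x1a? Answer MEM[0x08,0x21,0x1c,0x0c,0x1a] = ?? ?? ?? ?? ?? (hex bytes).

#0 dst[0x08+2] := {0xa6,0xe8}
#1 dst[0x10+8] := {0x4b,0x70,0xa6,0xe8,0xb8,0x8c,0xbf,0xcd}
#2 dst[0x1b+7] := {0x4b,0x70,0xa6,0xe8,0xb8,0x8c,0xbf}
#3 dst[0x12+3] := {0xa6,0xe8,0xb8}
#4 dst[0x1f+4] := {0xe8,0x24,0xd8,0x4b}
#5 dst[0x1a+5] := {0x8c,0xbf,0xcd,0xad,0x11}
query mem[0x08]=0xa6, mem[0x21]=0xd8, mem[0x1c]=0xcd, mem[0x0c]=0xbf, mem[0x1a]=0x8c

MEM[0x08,0x21,0x1c,0x0c,0x1a] = a6 d8 cd bf 8c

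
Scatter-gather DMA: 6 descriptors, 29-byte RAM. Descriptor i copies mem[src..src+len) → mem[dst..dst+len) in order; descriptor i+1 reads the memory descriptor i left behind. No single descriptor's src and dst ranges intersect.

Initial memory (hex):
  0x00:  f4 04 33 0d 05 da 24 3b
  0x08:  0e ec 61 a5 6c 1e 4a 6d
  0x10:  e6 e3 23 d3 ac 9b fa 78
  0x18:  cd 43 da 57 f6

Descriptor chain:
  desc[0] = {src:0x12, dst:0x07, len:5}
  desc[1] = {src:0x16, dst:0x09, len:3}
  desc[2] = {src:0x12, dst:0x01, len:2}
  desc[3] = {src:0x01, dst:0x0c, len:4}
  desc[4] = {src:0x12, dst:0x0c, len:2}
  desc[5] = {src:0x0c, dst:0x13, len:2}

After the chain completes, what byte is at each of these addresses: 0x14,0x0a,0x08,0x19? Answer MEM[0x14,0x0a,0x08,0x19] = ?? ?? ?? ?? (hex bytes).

D0: mem[0x07..0x0b] <- [23 d3 ac 9b fa]
D1: mem[0x09..0x0b] <- [fa 78 cd]
D2: mem[0x01..0x02] <- [23 d3]
D3: mem[0x0c..0x0f] <- [23 d3 0d 05]
D4: mem[0x0c..0x0d] <- [23 d3]
D5: mem[0x13..0x14] <- [23 d3]
query mem[0x14]=0xd3, mem[0x0a]=0x78, mem[0x08]=0xd3, mem[0x19]=0x43

MEM[0x14,0x0a,0x08,0x19] = d3 78 d3 43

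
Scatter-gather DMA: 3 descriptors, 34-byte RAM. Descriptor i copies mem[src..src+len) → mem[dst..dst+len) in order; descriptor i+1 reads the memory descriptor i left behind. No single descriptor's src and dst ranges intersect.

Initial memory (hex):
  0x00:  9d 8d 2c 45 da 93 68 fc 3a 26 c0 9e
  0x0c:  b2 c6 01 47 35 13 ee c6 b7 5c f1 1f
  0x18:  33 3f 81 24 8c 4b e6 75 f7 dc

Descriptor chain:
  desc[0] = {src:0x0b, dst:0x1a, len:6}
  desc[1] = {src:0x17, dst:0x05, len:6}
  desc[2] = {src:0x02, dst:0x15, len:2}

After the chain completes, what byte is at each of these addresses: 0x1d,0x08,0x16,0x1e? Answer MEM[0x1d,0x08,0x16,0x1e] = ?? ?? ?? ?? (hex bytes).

MEM[0x1d,0x08,0x16,0x1e] = 01 9e 45 47

D0: mem[0x1a..0x1f] <- [9e b2 c6 01 47 35]
D1: mem[0x05..0x0a] <- [1f 33 3f 9e b2 c6]
D2: mem[0x15..0x16] <- [2c 45]
query mem[0x1d]=0x01, mem[0x08]=0x9e, mem[0x16]=0x45, mem[0x1e]=0x47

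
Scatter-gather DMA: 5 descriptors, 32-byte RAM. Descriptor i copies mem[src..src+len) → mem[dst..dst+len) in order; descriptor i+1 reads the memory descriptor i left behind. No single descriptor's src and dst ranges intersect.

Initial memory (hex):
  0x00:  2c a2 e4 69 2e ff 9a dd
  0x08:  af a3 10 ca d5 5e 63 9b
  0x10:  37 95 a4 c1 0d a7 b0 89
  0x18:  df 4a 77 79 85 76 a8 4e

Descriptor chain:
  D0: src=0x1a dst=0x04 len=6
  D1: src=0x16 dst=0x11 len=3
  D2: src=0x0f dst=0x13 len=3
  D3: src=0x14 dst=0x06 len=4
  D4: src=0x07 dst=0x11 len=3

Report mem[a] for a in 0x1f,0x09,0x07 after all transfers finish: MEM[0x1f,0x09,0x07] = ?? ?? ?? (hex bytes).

MEM[0x1f,0x09,0x07] = 4e 89 b0

[0] 0x1a->0x04 len=6 : 77 79 85 76 a8 4e
[1] 0x16->0x11 len=3 : b0 89 df
[2] 0x0f->0x13 len=3 : 9b 37 b0
[3] 0x14->0x06 len=4 : 37 b0 b0 89
[4] 0x07->0x11 len=3 : b0 b0 89
query mem[0x1f]=0x4e, mem[0x09]=0x89, mem[0x07]=0xb0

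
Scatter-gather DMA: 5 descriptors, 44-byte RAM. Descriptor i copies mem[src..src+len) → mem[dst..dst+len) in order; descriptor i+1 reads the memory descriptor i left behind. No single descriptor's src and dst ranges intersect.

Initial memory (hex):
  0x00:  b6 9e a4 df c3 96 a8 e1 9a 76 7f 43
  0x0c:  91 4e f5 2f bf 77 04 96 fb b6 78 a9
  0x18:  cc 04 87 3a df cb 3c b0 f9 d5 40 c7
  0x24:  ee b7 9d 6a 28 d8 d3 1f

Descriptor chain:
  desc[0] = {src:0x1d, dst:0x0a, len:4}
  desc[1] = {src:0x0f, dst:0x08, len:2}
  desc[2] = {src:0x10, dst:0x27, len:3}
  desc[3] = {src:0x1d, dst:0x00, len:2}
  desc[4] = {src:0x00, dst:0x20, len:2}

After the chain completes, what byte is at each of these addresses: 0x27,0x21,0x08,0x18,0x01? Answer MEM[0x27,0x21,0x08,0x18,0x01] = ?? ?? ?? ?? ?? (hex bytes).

D0: mem[0x0a..0x0d] <- [cb 3c b0 f9]
D1: mem[0x08..0x09] <- [2f bf]
D2: mem[0x27..0x29] <- [bf 77 04]
D3: mem[0x00..0x01] <- [cb 3c]
D4: mem[0x20..0x21] <- [cb 3c]
query mem[0x27]=0xbf, mem[0x21]=0x3c, mem[0x08]=0x2f, mem[0x18]=0xcc, mem[0x01]=0x3c

MEM[0x27,0x21,0x08,0x18,0x01] = bf 3c 2f cc 3c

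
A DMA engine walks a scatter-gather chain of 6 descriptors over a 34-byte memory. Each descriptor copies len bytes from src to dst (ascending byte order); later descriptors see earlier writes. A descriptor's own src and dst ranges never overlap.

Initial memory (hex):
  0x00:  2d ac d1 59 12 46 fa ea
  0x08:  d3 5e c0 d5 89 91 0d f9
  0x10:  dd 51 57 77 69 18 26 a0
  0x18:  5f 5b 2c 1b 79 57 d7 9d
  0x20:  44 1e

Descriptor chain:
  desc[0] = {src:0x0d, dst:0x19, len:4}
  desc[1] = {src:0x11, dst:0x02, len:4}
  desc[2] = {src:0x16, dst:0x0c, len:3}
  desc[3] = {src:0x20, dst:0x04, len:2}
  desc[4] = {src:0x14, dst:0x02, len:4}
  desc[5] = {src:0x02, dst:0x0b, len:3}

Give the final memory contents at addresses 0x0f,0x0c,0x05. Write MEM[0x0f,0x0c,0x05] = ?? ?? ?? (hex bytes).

MEM[0x0f,0x0c,0x05] = f9 18 a0

#0 dst[0x19+4] := {0x91,0x0d,0xf9,0xdd}
#1 dst[0x02+4] := {0x51,0x57,0x77,0x69}
#2 dst[0x0c+3] := {0x26,0xa0,0x5f}
#3 dst[0x04+2] := {0x44,0x1e}
#4 dst[0x02+4] := {0x69,0x18,0x26,0xa0}
#5 dst[0x0b+3] := {0x69,0x18,0x26}
query mem[0x0f]=0xf9, mem[0x0c]=0x18, mem[0x05]=0xa0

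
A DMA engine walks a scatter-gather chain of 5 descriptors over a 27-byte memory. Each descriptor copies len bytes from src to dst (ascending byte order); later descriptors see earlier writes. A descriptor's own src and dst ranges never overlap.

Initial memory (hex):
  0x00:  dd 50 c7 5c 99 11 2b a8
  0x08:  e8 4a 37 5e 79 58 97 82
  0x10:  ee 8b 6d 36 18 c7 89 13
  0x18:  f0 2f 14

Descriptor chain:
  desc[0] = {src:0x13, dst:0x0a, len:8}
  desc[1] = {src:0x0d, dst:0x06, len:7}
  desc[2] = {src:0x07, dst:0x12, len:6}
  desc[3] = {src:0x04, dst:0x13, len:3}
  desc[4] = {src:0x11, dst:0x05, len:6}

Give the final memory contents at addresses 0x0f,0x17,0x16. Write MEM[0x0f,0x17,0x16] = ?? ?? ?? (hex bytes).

MEM[0x0f,0x17,0x16] = f0 36 6d

D0: mem[0x0a..0x11] <- [36 18 c7 89 13 f0 2f 14]
D1: mem[0x06..0x0c] <- [89 13 f0 2f 14 6d 36]
D2: mem[0x12..0x17] <- [13 f0 2f 14 6d 36]
D3: mem[0x13..0x15] <- [99 11 89]
D4: mem[0x05..0x0a] <- [14 13 99 11 89 6d]
query mem[0x0f]=0xf0, mem[0x17]=0x36, mem[0x16]=0x6d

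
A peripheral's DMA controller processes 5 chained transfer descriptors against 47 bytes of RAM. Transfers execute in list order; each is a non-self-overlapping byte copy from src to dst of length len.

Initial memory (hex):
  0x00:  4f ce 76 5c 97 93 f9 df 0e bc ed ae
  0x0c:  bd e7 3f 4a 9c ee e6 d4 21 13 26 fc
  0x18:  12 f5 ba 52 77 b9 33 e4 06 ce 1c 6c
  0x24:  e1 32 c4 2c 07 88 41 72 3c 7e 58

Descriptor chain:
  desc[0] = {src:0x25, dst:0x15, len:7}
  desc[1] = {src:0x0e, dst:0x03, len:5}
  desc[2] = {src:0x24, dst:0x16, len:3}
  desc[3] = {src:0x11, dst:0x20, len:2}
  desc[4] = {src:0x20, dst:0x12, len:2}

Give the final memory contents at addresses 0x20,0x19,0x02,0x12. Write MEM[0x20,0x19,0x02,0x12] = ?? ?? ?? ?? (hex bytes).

MEM[0x20,0x19,0x02,0x12] = ee 88 76 ee

  after D0: wrote 7B at 0x15 = 32c42c07884172
  after D1: wrote 5B at 0x03 = 3f4a9ceee6
  after D2: wrote 3B at 0x16 = e132c4
  after D3: wrote 2B at 0x20 = eee6
  after D4: wrote 2B at 0x12 = eee6
query mem[0x20]=0xee, mem[0x19]=0x88, mem[0x02]=0x76, mem[0x12]=0xee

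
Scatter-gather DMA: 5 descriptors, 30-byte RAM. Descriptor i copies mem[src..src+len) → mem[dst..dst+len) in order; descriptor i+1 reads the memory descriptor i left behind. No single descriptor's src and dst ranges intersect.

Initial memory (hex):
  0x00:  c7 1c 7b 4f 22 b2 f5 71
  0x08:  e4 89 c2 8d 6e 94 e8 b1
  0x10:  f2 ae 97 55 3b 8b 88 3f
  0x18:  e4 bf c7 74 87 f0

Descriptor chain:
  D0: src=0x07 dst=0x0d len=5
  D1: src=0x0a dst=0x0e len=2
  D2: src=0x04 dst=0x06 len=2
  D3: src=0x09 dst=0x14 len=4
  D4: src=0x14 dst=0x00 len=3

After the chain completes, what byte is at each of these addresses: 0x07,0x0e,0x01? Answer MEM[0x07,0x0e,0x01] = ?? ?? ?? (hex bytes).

[0] 0x07->0x0d len=5 : 71 e4 89 c2 8d
[1] 0x0a->0x0e len=2 : c2 8d
[2] 0x04->0x06 len=2 : 22 b2
[3] 0x09->0x14 len=4 : 89 c2 8d 6e
[4] 0x14->0x00 len=3 : 89 c2 8d
query mem[0x07]=0xb2, mem[0x0e]=0xc2, mem[0x01]=0xc2

MEM[0x07,0x0e,0x01] = b2 c2 c2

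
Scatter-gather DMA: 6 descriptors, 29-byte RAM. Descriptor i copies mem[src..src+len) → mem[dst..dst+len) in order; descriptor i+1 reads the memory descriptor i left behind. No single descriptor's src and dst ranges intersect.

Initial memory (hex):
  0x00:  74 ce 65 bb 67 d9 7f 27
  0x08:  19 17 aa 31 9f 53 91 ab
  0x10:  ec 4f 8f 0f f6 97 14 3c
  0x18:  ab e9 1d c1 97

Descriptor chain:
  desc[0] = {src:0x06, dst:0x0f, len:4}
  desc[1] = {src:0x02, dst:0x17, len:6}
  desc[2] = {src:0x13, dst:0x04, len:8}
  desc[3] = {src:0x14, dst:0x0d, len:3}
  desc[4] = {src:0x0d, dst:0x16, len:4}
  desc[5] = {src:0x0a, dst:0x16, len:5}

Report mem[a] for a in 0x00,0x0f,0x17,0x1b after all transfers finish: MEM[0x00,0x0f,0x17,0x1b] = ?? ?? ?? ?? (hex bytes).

  after D0: wrote 4B at 0x0f = 7f271917
  after D1: wrote 6B at 0x17 = 65bb67d97f27
  after D2: wrote 8B at 0x04 = 0ff6971465bb67d9
  after D3: wrote 3B at 0x0d = f69714
  after D4: wrote 4B at 0x16 = f6971427
  after D5: wrote 5B at 0x16 = 67d99ff697
query mem[0x00]=0x74, mem[0x0f]=0x14, mem[0x17]=0xd9, mem[0x1b]=0x7f

MEM[0x00,0x0f,0x17,0x1b] = 74 14 d9 7f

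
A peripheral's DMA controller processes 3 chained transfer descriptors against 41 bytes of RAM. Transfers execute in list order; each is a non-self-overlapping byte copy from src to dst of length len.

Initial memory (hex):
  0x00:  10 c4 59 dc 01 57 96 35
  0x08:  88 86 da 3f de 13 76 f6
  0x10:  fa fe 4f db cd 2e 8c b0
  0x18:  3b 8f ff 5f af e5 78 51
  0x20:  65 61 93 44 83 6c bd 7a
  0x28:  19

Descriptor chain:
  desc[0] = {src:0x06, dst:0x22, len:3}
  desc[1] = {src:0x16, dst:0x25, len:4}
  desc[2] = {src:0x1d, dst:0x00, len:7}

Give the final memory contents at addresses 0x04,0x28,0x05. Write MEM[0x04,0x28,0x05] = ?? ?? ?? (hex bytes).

D0: mem[0x22..0x24] <- [96 35 88]
D1: mem[0x25..0x28] <- [8c b0 3b 8f]
D2: mem[0x00..0x06] <- [e5 78 51 65 61 96 35]
query mem[0x04]=0x61, mem[0x28]=0x8f, mem[0x05]=0x96

MEM[0x04,0x28,0x05] = 61 8f 96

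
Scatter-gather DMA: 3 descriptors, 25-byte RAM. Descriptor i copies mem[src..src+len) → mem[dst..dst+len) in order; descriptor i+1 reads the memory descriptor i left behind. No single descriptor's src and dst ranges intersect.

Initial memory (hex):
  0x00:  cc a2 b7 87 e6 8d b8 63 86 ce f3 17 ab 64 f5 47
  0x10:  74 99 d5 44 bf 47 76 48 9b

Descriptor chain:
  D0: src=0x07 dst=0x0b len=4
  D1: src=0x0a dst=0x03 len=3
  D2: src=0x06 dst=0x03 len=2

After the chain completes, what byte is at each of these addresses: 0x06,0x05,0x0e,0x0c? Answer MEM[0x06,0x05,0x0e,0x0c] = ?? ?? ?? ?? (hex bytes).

MEM[0x06,0x05,0x0e,0x0c] = b8 86 f3 86

  after D0: wrote 4B at 0x0b = 6386cef3
  after D1: wrote 3B at 0x03 = f36386
  after D2: wrote 2B at 0x03 = b863
query mem[0x06]=0xb8, mem[0x05]=0x86, mem[0x0e]=0xf3, mem[0x0c]=0x86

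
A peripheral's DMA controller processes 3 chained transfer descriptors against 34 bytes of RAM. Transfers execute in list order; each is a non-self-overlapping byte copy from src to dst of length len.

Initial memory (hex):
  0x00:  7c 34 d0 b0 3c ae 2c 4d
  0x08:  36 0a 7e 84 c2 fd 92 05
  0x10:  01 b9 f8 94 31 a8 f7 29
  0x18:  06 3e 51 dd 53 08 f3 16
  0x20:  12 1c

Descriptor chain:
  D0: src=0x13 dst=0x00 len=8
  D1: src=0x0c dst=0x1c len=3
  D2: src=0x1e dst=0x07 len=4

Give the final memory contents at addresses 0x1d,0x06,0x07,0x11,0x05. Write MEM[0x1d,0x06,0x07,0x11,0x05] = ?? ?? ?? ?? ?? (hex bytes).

MEM[0x1d,0x06,0x07,0x11,0x05] = fd 3e 92 b9 06

#0 dst[0x00+8] := {0x94,0x31,0xa8,0xf7,0x29,0x06,0x3e,0x51}
#1 dst[0x1c+3] := {0xc2,0xfd,0x92}
#2 dst[0x07+4] := {0x92,0x16,0x12,0x1c}
query mem[0x1d]=0xfd, mem[0x06]=0x3e, mem[0x07]=0x92, mem[0x11]=0xb9, mem[0x05]=0x06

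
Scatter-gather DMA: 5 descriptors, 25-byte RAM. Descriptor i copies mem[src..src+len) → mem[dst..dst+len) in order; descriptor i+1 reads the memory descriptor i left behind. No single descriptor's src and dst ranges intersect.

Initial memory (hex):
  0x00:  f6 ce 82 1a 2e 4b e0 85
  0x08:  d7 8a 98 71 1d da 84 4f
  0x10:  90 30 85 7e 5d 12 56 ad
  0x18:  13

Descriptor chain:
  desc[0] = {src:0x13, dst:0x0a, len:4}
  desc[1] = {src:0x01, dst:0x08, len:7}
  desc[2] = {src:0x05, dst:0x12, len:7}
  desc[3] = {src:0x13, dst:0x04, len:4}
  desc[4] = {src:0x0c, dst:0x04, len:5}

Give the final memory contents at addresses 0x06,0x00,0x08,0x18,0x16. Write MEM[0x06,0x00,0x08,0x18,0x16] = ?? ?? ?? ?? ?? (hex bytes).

MEM[0x06,0x00,0x08,0x18,0x16] = 85 f6 90 2e 82

  after D0: wrote 4B at 0x0a = 7e5d1256
  after D1: wrote 7B at 0x08 = ce821a2e4be085
  after D2: wrote 7B at 0x12 = 4be085ce821a2e
  after D3: wrote 4B at 0x04 = e085ce82
  after D4: wrote 5B at 0x04 = 4be0854f90
query mem[0x06]=0x85, mem[0x00]=0xf6, mem[0x08]=0x90, mem[0x18]=0x2e, mem[0x16]=0x82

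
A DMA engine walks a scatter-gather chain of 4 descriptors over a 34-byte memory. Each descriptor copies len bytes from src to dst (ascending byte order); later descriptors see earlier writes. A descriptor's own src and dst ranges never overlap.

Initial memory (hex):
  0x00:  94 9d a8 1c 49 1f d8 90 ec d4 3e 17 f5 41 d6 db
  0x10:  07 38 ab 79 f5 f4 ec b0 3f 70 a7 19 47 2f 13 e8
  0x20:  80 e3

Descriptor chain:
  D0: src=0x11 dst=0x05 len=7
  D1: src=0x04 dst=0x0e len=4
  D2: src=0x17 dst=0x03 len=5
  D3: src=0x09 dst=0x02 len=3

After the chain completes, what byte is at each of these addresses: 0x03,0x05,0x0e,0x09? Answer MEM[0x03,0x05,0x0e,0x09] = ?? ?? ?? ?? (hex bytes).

#0 dst[0x05+7] := {0x38,0xab,0x79,0xf5,0xf4,0xec,0xb0}
#1 dst[0x0e+4] := {0x49,0x38,0xab,0x79}
#2 dst[0x03+5] := {0xb0,0x3f,0x70,0xa7,0x19}
#3 dst[0x02+3] := {0xf4,0xec,0xb0}
query mem[0x03]=0xec, mem[0x05]=0x70, mem[0x0e]=0x49, mem[0x09]=0xf4

MEM[0x03,0x05,0x0e,0x09] = ec 70 49 f4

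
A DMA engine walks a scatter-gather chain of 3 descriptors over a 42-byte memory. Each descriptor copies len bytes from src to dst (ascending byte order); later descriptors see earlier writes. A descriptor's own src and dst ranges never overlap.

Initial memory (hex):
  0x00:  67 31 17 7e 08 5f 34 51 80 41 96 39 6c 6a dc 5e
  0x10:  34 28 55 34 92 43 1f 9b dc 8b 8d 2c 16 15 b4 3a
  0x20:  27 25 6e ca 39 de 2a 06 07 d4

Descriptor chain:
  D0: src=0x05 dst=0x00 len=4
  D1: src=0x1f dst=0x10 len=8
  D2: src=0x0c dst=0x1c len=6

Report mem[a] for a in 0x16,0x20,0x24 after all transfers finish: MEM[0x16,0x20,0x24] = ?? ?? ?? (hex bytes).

MEM[0x16,0x20,0x24] = de 3a 39

  after D0: wrote 4B at 0x00 = 5f345180
  after D1: wrote 8B at 0x10 = 3a27256eca39de2a
  after D2: wrote 6B at 0x1c = 6c6adc5e3a27
query mem[0x16]=0xde, mem[0x20]=0x3a, mem[0x24]=0x39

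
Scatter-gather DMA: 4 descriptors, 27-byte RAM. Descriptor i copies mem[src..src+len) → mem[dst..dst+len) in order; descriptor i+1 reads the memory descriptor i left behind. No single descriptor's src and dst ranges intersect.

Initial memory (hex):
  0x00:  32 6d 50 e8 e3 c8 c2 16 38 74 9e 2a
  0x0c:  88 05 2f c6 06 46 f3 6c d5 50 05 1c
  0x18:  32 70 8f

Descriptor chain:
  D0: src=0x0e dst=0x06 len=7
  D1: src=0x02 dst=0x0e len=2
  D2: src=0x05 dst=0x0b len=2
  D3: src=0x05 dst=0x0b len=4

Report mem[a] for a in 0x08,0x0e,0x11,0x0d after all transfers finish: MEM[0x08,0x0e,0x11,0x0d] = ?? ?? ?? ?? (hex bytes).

MEM[0x08,0x0e,0x11,0x0d] = 06 06 46 c6

D0: mem[0x06..0x0c] <- [2f c6 06 46 f3 6c d5]
D1: mem[0x0e..0x0f] <- [50 e8]
D2: mem[0x0b..0x0c] <- [c8 2f]
D3: mem[0x0b..0x0e] <- [c8 2f c6 06]
query mem[0x08]=0x06, mem[0x0e]=0x06, mem[0x11]=0x46, mem[0x0d]=0xc6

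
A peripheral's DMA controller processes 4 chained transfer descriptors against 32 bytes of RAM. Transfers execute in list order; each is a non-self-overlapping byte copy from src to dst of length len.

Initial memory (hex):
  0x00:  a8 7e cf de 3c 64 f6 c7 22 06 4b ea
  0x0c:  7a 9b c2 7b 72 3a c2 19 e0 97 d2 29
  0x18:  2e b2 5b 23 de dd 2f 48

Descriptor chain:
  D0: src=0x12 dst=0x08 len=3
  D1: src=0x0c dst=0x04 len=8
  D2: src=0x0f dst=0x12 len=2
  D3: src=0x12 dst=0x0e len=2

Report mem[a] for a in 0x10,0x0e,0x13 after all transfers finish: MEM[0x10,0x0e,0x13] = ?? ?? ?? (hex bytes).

[0] 0x12->0x08 len=3 : c2 19 e0
[1] 0x0c->0x04 len=8 : 7a 9b c2 7b 72 3a c2 19
[2] 0x0f->0x12 len=2 : 7b 72
[3] 0x12->0x0e len=2 : 7b 72
query mem[0x10]=0x72, mem[0x0e]=0x7b, mem[0x13]=0x72

MEM[0x10,0x0e,0x13] = 72 7b 72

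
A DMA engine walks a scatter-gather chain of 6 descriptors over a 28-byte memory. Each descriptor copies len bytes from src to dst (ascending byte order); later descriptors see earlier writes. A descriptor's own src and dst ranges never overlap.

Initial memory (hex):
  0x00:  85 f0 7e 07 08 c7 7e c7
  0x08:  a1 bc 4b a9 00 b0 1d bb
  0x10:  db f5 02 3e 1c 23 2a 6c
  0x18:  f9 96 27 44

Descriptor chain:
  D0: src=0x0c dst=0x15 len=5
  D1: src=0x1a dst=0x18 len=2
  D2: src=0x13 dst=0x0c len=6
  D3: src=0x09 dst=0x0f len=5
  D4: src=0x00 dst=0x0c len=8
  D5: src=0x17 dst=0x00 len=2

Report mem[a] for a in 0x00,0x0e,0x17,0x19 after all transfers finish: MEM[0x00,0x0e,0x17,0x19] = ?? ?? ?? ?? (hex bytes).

MEM[0x00,0x0e,0x17,0x19] = 1d 7e 1d 44

[0] 0x0c->0x15 len=5 : 00 b0 1d bb db
[1] 0x1a->0x18 len=2 : 27 44
[2] 0x13->0x0c len=6 : 3e 1c 00 b0 1d 27
[3] 0x09->0x0f len=5 : bc 4b a9 3e 1c
[4] 0x00->0x0c len=8 : 85 f0 7e 07 08 c7 7e c7
[5] 0x17->0x00 len=2 : 1d 27
query mem[0x00]=0x1d, mem[0x0e]=0x7e, mem[0x17]=0x1d, mem[0x19]=0x44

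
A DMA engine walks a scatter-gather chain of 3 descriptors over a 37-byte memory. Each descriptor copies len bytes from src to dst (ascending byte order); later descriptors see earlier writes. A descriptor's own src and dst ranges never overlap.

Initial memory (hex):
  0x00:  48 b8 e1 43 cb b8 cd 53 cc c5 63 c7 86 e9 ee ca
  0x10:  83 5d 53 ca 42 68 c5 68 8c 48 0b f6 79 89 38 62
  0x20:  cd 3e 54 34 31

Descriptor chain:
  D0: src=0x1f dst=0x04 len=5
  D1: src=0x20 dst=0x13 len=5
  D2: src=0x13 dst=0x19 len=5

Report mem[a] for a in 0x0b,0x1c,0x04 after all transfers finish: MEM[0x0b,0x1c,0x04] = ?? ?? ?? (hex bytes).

MEM[0x0b,0x1c,0x04] = c7 34 62

D0: mem[0x04..0x08] <- [62 cd 3e 54 34]
D1: mem[0x13..0x17] <- [cd 3e 54 34 31]
D2: mem[0x19..0x1d] <- [cd 3e 54 34 31]
query mem[0x0b]=0xc7, mem[0x1c]=0x34, mem[0x04]=0x62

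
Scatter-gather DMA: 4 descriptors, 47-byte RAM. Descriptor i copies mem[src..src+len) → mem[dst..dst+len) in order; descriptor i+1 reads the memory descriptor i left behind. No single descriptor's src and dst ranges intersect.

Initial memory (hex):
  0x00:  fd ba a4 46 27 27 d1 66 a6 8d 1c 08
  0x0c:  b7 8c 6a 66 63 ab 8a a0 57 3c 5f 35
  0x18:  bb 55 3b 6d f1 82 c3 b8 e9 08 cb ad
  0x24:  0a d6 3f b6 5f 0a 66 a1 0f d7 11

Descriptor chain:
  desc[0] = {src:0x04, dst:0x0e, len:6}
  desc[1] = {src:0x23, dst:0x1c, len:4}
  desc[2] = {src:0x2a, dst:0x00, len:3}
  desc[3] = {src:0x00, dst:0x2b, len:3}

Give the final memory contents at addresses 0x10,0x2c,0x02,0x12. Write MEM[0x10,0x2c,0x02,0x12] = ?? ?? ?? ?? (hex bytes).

#0 dst[0x0e+6] := {0x27,0x27,0xd1,0x66,0xa6,0x8d}
#1 dst[0x1c+4] := {0xad,0x0a,0xd6,0x3f}
#2 dst[0x00+3] := {0x66,0xa1,0x0f}
#3 dst[0x2b+3] := {0x66,0xa1,0x0f}
query mem[0x10]=0xd1, mem[0x2c]=0xa1, mem[0x02]=0x0f, mem[0x12]=0xa6

MEM[0x10,0x2c,0x02,0x12] = d1 a1 0f a6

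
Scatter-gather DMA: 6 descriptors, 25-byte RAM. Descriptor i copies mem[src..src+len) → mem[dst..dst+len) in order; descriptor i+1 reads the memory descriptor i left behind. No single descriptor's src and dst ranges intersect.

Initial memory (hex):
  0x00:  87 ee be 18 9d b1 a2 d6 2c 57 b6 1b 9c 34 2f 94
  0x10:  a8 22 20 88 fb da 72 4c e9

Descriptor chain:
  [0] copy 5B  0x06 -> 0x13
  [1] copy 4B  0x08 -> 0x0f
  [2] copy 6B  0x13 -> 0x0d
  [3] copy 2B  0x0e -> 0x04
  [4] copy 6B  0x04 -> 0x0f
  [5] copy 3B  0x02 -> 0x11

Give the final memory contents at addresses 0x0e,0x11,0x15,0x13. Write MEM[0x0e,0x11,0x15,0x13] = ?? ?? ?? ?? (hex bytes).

#0 dst[0x13+5] := {0xa2,0xd6,0x2c,0x57,0xb6}
#1 dst[0x0f+4] := {0x2c,0x57,0xb6,0x1b}
#2 dst[0x0d+6] := {0xa2,0xd6,0x2c,0x57,0xb6,0xe9}
#3 dst[0x04+2] := {0xd6,0x2c}
#4 dst[0x0f+6] := {0xd6,0x2c,0xa2,0xd6,0x2c,0x57}
#5 dst[0x11+3] := {0xbe,0x18,0xd6}
query mem[0x0e]=0xd6, mem[0x11]=0xbe, mem[0x15]=0x2c, mem[0x13]=0xd6

MEM[0x0e,0x11,0x15,0x13] = d6 be 2c d6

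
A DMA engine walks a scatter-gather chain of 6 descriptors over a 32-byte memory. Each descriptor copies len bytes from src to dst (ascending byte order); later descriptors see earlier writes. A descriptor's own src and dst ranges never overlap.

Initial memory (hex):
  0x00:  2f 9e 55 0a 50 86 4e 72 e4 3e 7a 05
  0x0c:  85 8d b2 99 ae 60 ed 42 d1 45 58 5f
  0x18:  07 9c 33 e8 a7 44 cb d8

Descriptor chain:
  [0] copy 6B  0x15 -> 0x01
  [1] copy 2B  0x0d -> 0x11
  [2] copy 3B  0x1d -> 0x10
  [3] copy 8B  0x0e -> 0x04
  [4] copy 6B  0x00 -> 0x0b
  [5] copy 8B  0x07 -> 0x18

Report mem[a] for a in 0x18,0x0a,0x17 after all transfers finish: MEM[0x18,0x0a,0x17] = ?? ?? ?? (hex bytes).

D0: mem[0x01..0x06] <- [45 58 5f 07 9c 33]
D1: mem[0x11..0x12] <- [8d b2]
D2: mem[0x10..0x12] <- [44 cb d8]
D3: mem[0x04..0x0b] <- [b2 99 44 cb d8 42 d1 45]
D4: mem[0x0b..0x10] <- [2f 45 58 5f b2 99]
D5: mem[0x18..0x1f] <- [cb d8 42 d1 2f 45 58 5f]
query mem[0x18]=0xcb, mem[0x0a]=0xd1, mem[0x17]=0x5f

MEM[0x18,0x0a,0x17] = cb d1 5f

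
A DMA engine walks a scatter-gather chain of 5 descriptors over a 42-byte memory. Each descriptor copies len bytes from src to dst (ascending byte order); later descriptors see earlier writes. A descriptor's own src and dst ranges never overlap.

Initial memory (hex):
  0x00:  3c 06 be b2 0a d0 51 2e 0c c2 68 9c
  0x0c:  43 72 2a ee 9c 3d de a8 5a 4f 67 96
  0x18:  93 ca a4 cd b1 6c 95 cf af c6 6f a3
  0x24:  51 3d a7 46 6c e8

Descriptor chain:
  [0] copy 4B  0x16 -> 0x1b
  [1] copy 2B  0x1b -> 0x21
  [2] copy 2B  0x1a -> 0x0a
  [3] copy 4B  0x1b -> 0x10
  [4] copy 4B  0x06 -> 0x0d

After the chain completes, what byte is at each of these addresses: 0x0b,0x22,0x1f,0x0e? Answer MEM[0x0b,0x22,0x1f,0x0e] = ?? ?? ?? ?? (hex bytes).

MEM[0x0b,0x22,0x1f,0x0e] = 67 96 cf 2e

D0: mem[0x1b..0x1e] <- [67 96 93 ca]
D1: mem[0x21..0x22] <- [67 96]
D2: mem[0x0a..0x0b] <- [a4 67]
D3: mem[0x10..0x13] <- [67 96 93 ca]
D4: mem[0x0d..0x10] <- [51 2e 0c c2]
query mem[0x0b]=0x67, mem[0x22]=0x96, mem[0x1f]=0xcf, mem[0x0e]=0x2e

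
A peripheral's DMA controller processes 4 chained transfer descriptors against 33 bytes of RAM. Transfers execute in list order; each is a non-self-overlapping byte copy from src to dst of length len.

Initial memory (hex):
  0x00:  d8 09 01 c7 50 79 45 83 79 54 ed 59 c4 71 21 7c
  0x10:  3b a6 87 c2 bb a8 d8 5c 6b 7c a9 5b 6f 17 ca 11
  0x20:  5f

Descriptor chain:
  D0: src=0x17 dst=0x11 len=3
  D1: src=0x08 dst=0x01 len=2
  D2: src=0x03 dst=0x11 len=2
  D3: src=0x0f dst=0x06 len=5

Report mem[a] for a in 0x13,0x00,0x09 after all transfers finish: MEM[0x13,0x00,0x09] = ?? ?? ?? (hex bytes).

MEM[0x13,0x00,0x09] = 7c d8 50

  after D0: wrote 3B at 0x11 = 5c6b7c
  after D1: wrote 2B at 0x01 = 7954
  after D2: wrote 2B at 0x11 = c750
  after D3: wrote 5B at 0x06 = 7c3bc7507c
query mem[0x13]=0x7c, mem[0x00]=0xd8, mem[0x09]=0x50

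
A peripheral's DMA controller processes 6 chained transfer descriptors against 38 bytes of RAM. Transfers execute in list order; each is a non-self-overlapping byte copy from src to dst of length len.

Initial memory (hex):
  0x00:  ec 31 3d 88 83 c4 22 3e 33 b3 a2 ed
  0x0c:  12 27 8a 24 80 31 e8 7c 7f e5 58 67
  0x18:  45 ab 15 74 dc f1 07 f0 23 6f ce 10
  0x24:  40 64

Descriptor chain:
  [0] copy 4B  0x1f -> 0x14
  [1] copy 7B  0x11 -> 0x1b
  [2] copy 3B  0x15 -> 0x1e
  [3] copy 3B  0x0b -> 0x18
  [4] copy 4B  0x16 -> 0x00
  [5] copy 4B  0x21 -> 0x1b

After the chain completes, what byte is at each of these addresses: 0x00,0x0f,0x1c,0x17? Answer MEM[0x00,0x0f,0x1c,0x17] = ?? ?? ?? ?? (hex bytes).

D0: mem[0x14..0x17] <- [f0 23 6f ce]
D1: mem[0x1b..0x21] <- [31 e8 7c f0 23 6f ce]
D2: mem[0x1e..0x20] <- [23 6f ce]
D3: mem[0x18..0x1a] <- [ed 12 27]
D4: mem[0x00..0x03] <- [6f ce ed 12]
D5: mem[0x1b..0x1e] <- [ce ce 10 40]
query mem[0x00]=0x6f, mem[0x0f]=0x24, mem[0x1c]=0xce, mem[0x17]=0xce

MEM[0x00,0x0f,0x1c,0x17] = 6f 24 ce ce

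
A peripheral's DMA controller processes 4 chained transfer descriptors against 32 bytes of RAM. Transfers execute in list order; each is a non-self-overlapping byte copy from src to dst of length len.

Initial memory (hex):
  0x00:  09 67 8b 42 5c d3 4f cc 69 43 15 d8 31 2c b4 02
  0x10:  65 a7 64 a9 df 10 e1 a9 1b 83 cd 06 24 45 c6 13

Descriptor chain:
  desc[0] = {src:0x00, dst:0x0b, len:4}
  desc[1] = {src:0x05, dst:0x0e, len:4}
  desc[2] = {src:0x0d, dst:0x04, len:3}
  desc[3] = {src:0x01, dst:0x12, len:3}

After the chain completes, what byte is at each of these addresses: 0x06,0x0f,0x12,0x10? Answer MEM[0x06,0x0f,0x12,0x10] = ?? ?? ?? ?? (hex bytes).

  after D0: wrote 4B at 0x0b = 09678b42
  after D1: wrote 4B at 0x0e = d34fcc69
  after D2: wrote 3B at 0x04 = 8bd34f
  after D3: wrote 3B at 0x12 = 678b42
query mem[0x06]=0x4f, mem[0x0f]=0x4f, mem[0x12]=0x67, mem[0x10]=0xcc

MEM[0x06,0x0f,0x12,0x10] = 4f 4f 67 cc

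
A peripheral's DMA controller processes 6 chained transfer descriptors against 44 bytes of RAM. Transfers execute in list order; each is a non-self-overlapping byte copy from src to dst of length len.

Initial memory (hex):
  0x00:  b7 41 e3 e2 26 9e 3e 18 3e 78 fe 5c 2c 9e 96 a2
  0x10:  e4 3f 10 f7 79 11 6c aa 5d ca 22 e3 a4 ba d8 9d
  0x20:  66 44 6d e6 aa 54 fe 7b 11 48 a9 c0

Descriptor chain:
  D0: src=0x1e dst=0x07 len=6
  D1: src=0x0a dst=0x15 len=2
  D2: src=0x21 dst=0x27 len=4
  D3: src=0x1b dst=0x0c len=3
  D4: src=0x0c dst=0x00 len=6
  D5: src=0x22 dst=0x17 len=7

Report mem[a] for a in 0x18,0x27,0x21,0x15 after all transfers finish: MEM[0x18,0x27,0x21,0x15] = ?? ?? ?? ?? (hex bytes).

MEM[0x18,0x27,0x21,0x15] = e6 44 44 44

D0: mem[0x07..0x0c] <- [d8 9d 66 44 6d e6]
D1: mem[0x15..0x16] <- [44 6d]
D2: mem[0x27..0x2a] <- [44 6d e6 aa]
D3: mem[0x0c..0x0e] <- [e3 a4 ba]
D4: mem[0x00..0x05] <- [e3 a4 ba a2 e4 3f]
D5: mem[0x17..0x1d] <- [6d e6 aa 54 fe 44 6d]
query mem[0x18]=0xe6, mem[0x27]=0x44, mem[0x21]=0x44, mem[0x15]=0x44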